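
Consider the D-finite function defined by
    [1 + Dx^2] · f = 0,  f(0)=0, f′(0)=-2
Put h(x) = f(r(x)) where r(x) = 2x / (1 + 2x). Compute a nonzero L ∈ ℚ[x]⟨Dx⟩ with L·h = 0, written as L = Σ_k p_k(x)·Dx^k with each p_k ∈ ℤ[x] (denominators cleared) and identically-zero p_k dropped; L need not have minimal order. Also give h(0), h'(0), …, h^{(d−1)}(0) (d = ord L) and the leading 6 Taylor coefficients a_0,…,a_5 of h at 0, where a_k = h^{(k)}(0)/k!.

f: a_k = 0, -2, 0, 1/3, 0, -1/60, …
f∘r: x↦r, Dx↦Dx/r' in L_f ⇒ L₀.
L = 4 + (4 + 24·x + 48·x^2 + 32·x^3)·Dx + (1 + 8·x + 24·x^2 + 32·x^3 + 16·x^4)·Dx^2  (order 2).
h: a_k = 0, -4, 8, -40/3, 16, -8/15, …
ICs: h(0) = 0, h′(0) = -4.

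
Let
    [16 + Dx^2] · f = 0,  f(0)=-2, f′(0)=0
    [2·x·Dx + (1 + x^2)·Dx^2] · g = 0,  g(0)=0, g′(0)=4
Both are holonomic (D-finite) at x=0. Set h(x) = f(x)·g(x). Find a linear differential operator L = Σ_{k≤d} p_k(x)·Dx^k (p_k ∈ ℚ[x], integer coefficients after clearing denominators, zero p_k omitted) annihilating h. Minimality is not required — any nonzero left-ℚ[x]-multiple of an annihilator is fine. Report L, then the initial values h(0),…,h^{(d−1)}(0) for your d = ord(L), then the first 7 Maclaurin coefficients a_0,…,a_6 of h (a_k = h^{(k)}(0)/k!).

f: a_k = -2, 0, 16, 0, -64/3, 0, 512/45, …
g: a_k = 0, 4, 0, -4/3, 0, 4/5, 0, …
Sym-product of L_f,L_g gives L₀ (≤ ord 4).
L = (5440 + 19136·x^2 + 25856·x^4 + 16384·x^6 + 4096·x^8) + (1152·x + 3200·x^3 + 3072·x^5 + 1024·x^7)·Dx + (612 + 2252·x^2 + 3168·x^4 + 2048·x^6 + 512·x^8)·Dx^2 + (72·x + 200·x^3 + 192·x^5 + 64·x^7)·Dx^3 + (17 + 66·x^2 + 97·x^4 + 64·x^6 + 16·x^8)·Dx^4  (order 4).
h: a_k = 0, -8, 0, 200/3, 0, -1624/15, 0, …
ICs: h(0) = 0, h′(0) = -8, h′′(0) = 0, h′′′(0) = 400.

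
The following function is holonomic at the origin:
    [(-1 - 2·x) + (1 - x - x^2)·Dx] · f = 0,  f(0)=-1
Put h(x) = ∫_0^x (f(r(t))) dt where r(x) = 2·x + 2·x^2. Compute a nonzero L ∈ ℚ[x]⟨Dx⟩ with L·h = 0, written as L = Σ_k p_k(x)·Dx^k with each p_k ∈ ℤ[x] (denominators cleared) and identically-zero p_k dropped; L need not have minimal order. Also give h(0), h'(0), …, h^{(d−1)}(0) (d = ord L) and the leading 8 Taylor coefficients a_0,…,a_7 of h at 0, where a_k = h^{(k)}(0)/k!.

f: a_k = -1, -1, -2, -3, -5, -8, -13, -21, …
Substitute x→r, Dx→(1/r')Dx; clear ⇒ L₀.
∫: right-multiply L₀ by Dx.
L = (2 + 12·x + 24·x^2 + 16·x^3)·Dx + (-1 + 2·x + 6·x^2 + 8·x^3 + 4·x^4)·Dx^2  (order 2).
h: a_k = 0, -1, -1, -10/3, -10, -32, -108, -2616/7, …
ICs: h(0) = 0, h′(0) = -1.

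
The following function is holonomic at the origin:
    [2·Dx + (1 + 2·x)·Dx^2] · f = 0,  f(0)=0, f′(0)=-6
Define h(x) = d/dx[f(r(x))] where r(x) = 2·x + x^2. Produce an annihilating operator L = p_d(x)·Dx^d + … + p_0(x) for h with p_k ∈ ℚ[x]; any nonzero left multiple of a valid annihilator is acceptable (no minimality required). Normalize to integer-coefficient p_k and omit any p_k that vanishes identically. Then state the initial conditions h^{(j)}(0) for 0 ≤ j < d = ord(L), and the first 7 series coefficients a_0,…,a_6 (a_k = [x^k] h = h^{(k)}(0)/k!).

f: a_k = 0, -6, 6, -8, 12, -96/5, 32, …
Change of var in L_f (x↦r) gives L₀.
Derive L from L₀ (diff closure).
L = (3 + 4·x + 2·x^2) + (1 + 5·x + 6·x^2 + 2·x^3)·Dx  (order 1).
h: a_k = -12, 36, -120, 408, -1392, 4752, -16224, …
ICs: h(0) = -12.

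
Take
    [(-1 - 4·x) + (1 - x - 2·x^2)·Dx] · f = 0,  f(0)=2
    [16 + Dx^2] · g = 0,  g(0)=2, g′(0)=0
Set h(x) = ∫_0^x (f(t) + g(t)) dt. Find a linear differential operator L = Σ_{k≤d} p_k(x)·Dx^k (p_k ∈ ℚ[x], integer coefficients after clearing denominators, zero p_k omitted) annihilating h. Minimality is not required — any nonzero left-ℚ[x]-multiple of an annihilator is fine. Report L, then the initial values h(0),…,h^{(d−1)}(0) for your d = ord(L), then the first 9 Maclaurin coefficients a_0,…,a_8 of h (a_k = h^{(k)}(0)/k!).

f: a_k = 2, 2, 6, 10, 22, 42, 86, 170, 342, …
g: a_k = 2, 0, -16, 0, 64/3, 0, -512/45, 0, 1024/315, …
Weyl lclm of L_f,L_g ⇒ L₀ (ord ≤ 3).
Integrate: L := L₀·Dx.
L = (368 + 1408·x - 256·x^2 + 512·x^3 + 2560·x^4 + 2048·x^5)·Dx + (-176 + 336·x + 384·x^2 - 1024·x^3 - 384·x^4 + 1536·x^5 + 1024·x^6)·Dx^2 + (23 + 88·x - 16·x^2 + 32·x^3 + 160·x^4 + 128·x^5)·Dx^3 + (-11 + 21·x + 24·x^2 - 64·x^3 - 24·x^4 + 96·x^5 + 64·x^6)·Dx^4  (order 4).
h: a_k = 0, 4, 1, -10/3, 5/2, 26/3, 7, 3358/315, 85/4, …
ICs: h(0) = 0, h′(0) = 4, h′′(0) = 2, h′′′(0) = -20.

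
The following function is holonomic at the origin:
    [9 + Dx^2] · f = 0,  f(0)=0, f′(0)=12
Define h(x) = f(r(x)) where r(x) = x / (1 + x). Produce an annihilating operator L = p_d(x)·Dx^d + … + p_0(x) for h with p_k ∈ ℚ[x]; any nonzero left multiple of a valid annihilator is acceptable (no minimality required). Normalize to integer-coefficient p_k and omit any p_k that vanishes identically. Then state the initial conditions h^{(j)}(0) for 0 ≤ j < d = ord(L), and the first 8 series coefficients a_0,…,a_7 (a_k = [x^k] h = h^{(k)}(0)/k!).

f: a_k = 0, 12, 0, -18, 0, 81/10, 0, -243/140, …
h₀=f(r): pull back L_f along r ⇒ L₀.
L = 9 + (2 + 6·x + 6·x^2 + 2·x^3)·Dx + (1 + 4·x + 6·x^2 + 4·x^3 + x^4)·Dx^2  (order 2).
h: a_k = 0, 12, -12, -6, 42, -879/10, 255/2, -19353/140, …
ICs: h(0) = 0, h′(0) = 12.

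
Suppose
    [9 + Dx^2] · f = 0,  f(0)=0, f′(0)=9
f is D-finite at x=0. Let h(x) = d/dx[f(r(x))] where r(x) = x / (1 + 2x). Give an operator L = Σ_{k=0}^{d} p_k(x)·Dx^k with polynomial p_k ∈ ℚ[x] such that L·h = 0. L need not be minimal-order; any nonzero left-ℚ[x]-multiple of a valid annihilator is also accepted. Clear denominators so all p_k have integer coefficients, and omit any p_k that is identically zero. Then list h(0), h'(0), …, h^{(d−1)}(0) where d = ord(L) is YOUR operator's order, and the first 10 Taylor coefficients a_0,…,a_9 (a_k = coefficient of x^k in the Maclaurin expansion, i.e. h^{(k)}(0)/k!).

f: a_k = 0, 9, 0, -27/2, 0, 243/40, 0, -729/560, 0, 729/4480, …
Change of var in L_f (x↦r) gives L₀.
Differentiate: ansatz ord ≤ ord L₀ ⇒ L.
L = (33 + 96·x + 96·x^2) + (12 + 72·x + 144·x^2 + 96·x^3)·Dx + (1 + 8·x + 24·x^2 + 32·x^3 + 16·x^4)·Dx^2  (order 2).
h: a_k = 9, -36, 135/2, 36, -6957/8, 8775/2, -1288449/80, 249489/5, -122811795/896, 76109535/224, …
ICs: h(0) = 9, h′(0) = -36.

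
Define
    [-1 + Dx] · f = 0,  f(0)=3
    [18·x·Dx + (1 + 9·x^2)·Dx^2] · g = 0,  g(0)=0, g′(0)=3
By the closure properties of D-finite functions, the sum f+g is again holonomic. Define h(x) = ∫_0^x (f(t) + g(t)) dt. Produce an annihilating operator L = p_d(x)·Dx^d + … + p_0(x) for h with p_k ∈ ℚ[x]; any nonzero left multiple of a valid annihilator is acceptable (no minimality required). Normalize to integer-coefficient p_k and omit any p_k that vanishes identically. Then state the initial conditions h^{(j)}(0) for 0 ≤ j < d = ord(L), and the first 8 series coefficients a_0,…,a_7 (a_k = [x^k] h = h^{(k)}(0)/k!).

L = (18 - 18·x - 486·x^2 - 162·x^3)·Dx^2 + (-19 + 468·x^2 - 81·x^4)·Dx^3 + (1 + 18·x + 18·x^2 + 162·x^3 + 81·x^4)·Dx^4  (order 4).
h: a_k = 0, 3, 3, 1/2, -17/8, 1/40, 389/48, 1/1680, …
ICs: h(0) = 0, h′(0) = 3, h′′(0) = 6, h′′′(0) = 3.

f: a_k = 3, 3, 3/2, 1/2, 1/8, 1/40, 1/240, 1/1680, …
g: a_k = 0, 3, 0, -9, 0, 243/5, 0, -2187/7, …
Weyl lclm of L_f,L_g ⇒ L₀ (ord ≤ 3).
h=∫₀ˣh₀: take L = L₀·Dx.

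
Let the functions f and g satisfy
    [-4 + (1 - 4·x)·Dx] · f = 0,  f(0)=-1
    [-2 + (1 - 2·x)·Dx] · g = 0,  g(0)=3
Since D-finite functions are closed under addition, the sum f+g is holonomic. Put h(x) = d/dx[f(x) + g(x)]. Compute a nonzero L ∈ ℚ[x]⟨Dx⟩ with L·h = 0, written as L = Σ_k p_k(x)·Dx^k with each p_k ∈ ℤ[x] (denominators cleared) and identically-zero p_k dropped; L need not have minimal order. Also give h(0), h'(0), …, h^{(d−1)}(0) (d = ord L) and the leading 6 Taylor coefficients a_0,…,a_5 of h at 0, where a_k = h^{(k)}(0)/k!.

f: a_k = -1, -4, -16, -64, -256, -1024, …
g: a_k = 3, 6, 12, 24, 48, 96, …
Weyl lclm of L_f,L_g ⇒ L₀ (ord ≤ 2).
Differentiate: ansatz ord ≤ ord L₀ ⇒ L.
L = 48 + (-18 + 48·x)·Dx + (1 - 6·x + 8·x^2)·Dx^2  (order 2).
h: a_k = 2, -8, -120, -832, -4640, -23424, …
ICs: h(0) = 2, h′(0) = -8.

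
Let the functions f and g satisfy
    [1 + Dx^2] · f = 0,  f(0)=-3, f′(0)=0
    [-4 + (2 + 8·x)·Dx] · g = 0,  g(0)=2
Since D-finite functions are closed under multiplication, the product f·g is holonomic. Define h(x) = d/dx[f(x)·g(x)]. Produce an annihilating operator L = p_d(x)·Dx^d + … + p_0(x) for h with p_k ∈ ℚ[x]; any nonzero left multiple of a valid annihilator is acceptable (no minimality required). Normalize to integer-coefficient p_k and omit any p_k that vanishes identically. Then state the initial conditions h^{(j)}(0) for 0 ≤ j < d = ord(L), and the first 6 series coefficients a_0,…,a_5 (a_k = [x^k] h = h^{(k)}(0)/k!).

f: a_k = -3, 0, 3/2, 0, -1/8, 0, …
g: a_k = 2, 4, -4, 8, -20, 56, …
f·g: L₀ = L_f ⊗_s L_g, ord ≤ 2·1.
Differentiate: ansatz ord ≤ ord L₀ ⇒ L.
L = (-7 + 336·x + 736·x^2 + 256·x^3 + 256·x^4) + (44 + 144·x - 192·x^2 - 256·x^3)·Dx + (13 + 112·x + 288·x^2 + 256·x^3 + 256·x^4)·Dx^2  (order 2).
h: a_k = -12, 30, -54, 215, -1565/2, 56941/20, …
ICs: h(0) = -12, h′(0) = 30.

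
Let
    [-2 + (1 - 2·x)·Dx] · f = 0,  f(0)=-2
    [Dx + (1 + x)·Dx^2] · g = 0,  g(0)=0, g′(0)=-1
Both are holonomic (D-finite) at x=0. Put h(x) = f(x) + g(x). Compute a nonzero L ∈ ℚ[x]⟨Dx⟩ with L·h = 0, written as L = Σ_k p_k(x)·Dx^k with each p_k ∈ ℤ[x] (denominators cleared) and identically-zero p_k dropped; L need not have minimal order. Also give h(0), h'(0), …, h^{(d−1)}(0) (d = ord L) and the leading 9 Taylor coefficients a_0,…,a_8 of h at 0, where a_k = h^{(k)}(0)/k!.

f: a_k = -2, -4, -8, -16, -32, -64, -128, -256, -512, …
g: a_k = 0, -1, 1/2, -1/3, 1/4, -1/5, 1/6, -1/7, 1/8, …
Weyl lclm of L_f,L_g ⇒ L₀ (ord ≤ 3).
L = (32 + 8·x)·Dx + (22 + 56·x + 16·x^2)·Dx^2 + (-5 + 3·x + 12·x^2 + 4·x^3)·Dx^3  (order 3).
h: a_k = -2, -5, -15/2, -49/3, -127/4, -321/5, -767/6, -1793/7, -4095/8, …
ICs: h(0) = -2, h′(0) = -5, h′′(0) = -15.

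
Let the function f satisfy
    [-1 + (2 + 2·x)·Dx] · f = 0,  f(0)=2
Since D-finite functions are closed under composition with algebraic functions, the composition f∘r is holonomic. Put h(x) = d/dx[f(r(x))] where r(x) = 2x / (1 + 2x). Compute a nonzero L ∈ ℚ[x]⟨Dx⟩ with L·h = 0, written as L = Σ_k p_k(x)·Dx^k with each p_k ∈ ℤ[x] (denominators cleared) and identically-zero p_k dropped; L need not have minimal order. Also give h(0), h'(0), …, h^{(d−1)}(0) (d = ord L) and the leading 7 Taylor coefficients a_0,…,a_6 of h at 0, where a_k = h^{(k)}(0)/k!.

f: a_k = 2, 1, -1/4, 1/8, -5/64, 7/128, -21/512, …
h₀=f(r): pull back L_f along r ⇒ L₀.
h=h₀': d/dx-closure on L₀ ⇒ L.
L = (-5 - 16·x) + (-1 - 6·x - 8·x^2)·Dx  (order 1).
h: a_k = 2, -10, 39, -141, 1995/4, -7059/4, 50435/8, …
ICs: h(0) = 2.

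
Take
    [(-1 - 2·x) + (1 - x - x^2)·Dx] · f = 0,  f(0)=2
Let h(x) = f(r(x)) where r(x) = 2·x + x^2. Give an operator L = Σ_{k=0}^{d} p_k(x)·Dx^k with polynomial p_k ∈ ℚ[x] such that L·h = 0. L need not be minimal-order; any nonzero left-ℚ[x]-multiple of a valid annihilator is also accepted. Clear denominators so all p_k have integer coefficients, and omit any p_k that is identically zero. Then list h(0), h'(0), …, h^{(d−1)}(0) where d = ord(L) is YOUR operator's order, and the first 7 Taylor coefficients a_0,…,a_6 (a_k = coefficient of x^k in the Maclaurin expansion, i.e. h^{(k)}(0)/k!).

L = (2 + 10·x + 12·x^2 + 4·x^3) + (-1 + 2·x + 5·x^2 + 4·x^3 + x^4)·Dx  (order 1).
h: a_k = 2, 4, 18, 64, 236, 868, 3190, …
ICs: h(0) = 2.

f: a_k = 2, 2, 4, 6, 10, 16, 26, …
h₀=f(r): pull back L_f along r ⇒ L₀.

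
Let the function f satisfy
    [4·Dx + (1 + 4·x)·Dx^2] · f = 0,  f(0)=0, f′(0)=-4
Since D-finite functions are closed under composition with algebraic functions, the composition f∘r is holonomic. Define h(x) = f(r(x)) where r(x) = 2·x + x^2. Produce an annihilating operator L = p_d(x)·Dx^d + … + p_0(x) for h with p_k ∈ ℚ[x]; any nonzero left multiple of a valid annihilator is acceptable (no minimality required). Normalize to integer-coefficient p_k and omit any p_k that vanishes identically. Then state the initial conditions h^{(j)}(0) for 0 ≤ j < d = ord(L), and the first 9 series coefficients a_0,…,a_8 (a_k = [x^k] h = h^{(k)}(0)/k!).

L = (7 + 8·x + 4·x^2)·Dx + (1 + 9·x + 12·x^2 + 4·x^3)·Dx^2  (order 2).
h: a_k = 0, -8, 28, -416/3, 776, -23168/5, 86464/3, -1290752/7, 1204288, …
ICs: h(0) = 0, h′(0) = -8.

f: a_k = 0, -4, 8, -64/3, 64, -1024/5, 2048/3, -16384/7, 8192, …
Change of var in L_f (x↦r) gives L₀.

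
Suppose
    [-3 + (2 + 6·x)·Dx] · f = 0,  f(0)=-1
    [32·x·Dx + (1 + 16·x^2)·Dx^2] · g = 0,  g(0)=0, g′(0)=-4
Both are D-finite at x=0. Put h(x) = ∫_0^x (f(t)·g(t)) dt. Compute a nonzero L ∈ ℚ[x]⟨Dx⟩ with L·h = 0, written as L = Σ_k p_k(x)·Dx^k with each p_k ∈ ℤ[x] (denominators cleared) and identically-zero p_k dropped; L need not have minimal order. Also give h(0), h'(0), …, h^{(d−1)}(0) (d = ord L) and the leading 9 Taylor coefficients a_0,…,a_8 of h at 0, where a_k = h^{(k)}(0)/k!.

f: a_k = -1, -3/2, 9/8, -27/16, 405/128, -1701/256, 15309/1024, -72171/2048, 2814669/32768, …
g: a_k = 0, -4, 0, 64/3, 0, -1024/5, 0, 16384/7, 0, …
Product ⇒ symmetric product L₀, ord ≤ 2.
h=∫₀ˣh₀: take L = L₀·Dx.
L = (27 - 192·x - 144·x^2)·Dx + (-12 + 92·x + 576·x^2 + 576·x^3)·Dx^2 + (4 + 24·x + 100·x^2 + 384·x^3 + 576·x^4)·Dx^3  (order 3).
h: a_k = 0, 0, 2, 2, -155/24, -101/20, 34583/960, 95289/2240, -22966919/71680, …
ICs: h(0) = 0, h′(0) = 0, h′′(0) = 4.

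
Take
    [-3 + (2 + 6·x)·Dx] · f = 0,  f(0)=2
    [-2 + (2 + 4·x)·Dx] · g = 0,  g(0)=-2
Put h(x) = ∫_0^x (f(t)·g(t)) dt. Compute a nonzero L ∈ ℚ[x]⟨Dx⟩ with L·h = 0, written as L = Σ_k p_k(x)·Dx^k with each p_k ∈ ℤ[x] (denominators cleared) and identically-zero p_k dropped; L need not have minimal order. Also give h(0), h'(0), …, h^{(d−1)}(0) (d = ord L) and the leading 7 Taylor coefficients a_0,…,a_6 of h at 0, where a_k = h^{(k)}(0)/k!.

L = (-5 - 12·x)·Dx + (2 + 10·x + 12·x^2)·Dx^2  (order 2).
h: a_k = 0, -4, -5, 1/6, -5/16, 101/160, -515/384, …
ICs: h(0) = 0, h′(0) = -4.

f: a_k = 2, 3, -9/4, 27/8, -405/64, 1701/128, -15309/512, …
g: a_k = -2, -2, 1, -1, 5/4, -7/4, 21/8, …
Sym-product of L_f,L_g gives L₀ (≤ ord 1).
∫: right-multiply L₀ by Dx.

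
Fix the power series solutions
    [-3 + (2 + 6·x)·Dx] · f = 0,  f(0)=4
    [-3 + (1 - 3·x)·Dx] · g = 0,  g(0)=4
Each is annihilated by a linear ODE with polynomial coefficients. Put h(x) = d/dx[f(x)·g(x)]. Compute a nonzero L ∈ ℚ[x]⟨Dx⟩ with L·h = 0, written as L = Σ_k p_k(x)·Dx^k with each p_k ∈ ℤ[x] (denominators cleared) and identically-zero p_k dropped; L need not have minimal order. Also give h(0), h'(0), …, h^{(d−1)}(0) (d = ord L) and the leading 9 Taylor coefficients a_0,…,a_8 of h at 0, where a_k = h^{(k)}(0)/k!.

f: a_k = 4, 6, -9/2, 27/4, -405/32, 1701/64, -15309/256, 72171/512, -2814669/8192, …
g: a_k = 4, 12, 36, 108, 324, 972, 2916, 8748, 26244, …
h₀=f·g: eliminate ⇒ L₀, order ≤ 1·1.
Differentiate: ansatz ord ≤ ord L₀ ⇒ L.
L = (11 + 54·x + 27·x^2) + (-2 - 2·x + 18·x^2 + 18·x^3)·Dx  (order 1).
h: a_k = 72, 396, 1863, 14499/2, 443475/16, 3147093/32, 44564499/128, 302770467/256, 16476265323/4096, …
ICs: h(0) = 72.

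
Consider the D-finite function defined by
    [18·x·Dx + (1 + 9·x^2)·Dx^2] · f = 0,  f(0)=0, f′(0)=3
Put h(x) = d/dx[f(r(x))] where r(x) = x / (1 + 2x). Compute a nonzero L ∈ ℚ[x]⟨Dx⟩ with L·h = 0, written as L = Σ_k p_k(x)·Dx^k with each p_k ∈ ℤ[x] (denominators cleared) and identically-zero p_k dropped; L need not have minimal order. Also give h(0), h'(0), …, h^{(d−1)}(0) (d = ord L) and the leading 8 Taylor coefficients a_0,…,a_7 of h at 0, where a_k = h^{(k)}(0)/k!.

L = (4 + 26·x) + (1 + 4·x + 13·x^2)·Dx  (order 1).
h: a_k = 3, -12, 9, 120, -597, 828, 4449, -28560, …
ICs: h(0) = 3.

f: a_k = 0, 3, 0, -9, 0, 243/5, 0, -2187/7, …
Substitute x→r, Dx→(1/r')Dx; clear ⇒ L₀.
Differentiate: ansatz ord ≤ ord L₀ ⇒ L.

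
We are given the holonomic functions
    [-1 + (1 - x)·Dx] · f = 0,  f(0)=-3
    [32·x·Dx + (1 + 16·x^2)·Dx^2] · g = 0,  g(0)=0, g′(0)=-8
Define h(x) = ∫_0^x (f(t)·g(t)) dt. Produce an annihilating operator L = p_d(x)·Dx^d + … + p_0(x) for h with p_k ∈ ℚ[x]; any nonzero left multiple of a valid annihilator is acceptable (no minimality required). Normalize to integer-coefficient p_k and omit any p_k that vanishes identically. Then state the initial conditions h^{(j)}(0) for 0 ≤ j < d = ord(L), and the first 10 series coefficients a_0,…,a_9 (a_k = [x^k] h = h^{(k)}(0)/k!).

f: a_k = -3, -3, -3, -3, -3, -3, -3, -3, -3, -3, …
g: a_k = 0, -8, 0, 128/3, 0, -2048/5, 0, 32768/7, 0, -524288/9, …
f·g: L₀ = L_f ⊗_s L_g, ord ≤ 1·2.
h=∫₀ˣh₀: take L = L₀·Dx.
L = 32·x·Dx + (2 - 32·x + 64·x^2)·Dx^2 + (-1 + x - 16·x^2 + 16·x^3)·Dx^3  (order 3).
h: a_k = 0, 0, 12, 8, -26, -104/5, 2812/15, 5624/35, -56519/35, -452152/315, …
ICs: h(0) = 0, h′(0) = 0, h′′(0) = 24.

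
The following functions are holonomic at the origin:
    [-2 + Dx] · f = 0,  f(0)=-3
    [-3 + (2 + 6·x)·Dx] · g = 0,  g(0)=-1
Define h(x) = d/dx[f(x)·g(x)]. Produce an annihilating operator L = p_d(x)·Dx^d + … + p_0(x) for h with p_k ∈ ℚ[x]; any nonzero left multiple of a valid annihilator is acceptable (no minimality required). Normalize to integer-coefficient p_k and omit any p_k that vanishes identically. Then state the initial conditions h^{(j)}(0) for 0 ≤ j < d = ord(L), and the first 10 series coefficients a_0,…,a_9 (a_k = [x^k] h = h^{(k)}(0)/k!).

f: a_k = -3, -6, -6, -4, -2, -4/5, -4/15, -8/105, -2/105, -4/945, …
g: a_k = -1, -3/2, 9/8, -27/16, 405/128, -1701/256, 15309/1024, -72171/2048, 2814669/32768, -14073345/65536, …
h₀=f·g: eliminate ⇒ L₀, order ≤ 1·1.
h=h₀': d/dx-closure on L₀ ⇒ L.
L = (31 + 168·x + 144·x^2) + (-14 - 66·x - 72·x^2)·Dx  (order 1).
h: a_k = 21/2, 93/4, 543/16, 241/32, 13279/256, -276497/2560, 9930589/30720, -56288873/61440, 18061579639/6881280, -934003019009/123863040, …
ICs: h(0) = 21/2.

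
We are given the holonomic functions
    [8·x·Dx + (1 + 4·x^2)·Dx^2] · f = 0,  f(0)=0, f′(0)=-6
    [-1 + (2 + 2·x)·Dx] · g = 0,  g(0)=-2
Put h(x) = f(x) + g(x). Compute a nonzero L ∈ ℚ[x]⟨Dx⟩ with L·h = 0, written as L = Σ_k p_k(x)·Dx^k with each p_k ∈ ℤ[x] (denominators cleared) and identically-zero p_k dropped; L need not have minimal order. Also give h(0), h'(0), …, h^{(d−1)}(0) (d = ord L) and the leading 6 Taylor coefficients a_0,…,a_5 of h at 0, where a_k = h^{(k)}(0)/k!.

f: a_k = 0, -6, 0, 8, 0, -96/5, …
g: a_k = -2, -1, 1/4, -1/8, 5/64, -7/128, …
L₀ := lclm(L_f,L_g); ord L₀ ≤ 2+1.
L = (-16 - 40·x + 192·x^2 + 96·x^3)·Dx + (-35 - 64·x + 328·x^2 + 768·x^3 + 336·x^4)·Dx^2 + (-2 + 30·x + 48·x^2 + 144·x^3 + 224·x^4 + 96·x^5)·Dx^3  (order 3).
h: a_k = -2, -7, 1/4, 63/8, 5/64, -12323/640, …
ICs: h(0) = -2, h′(0) = -7, h′′(0) = 1/2.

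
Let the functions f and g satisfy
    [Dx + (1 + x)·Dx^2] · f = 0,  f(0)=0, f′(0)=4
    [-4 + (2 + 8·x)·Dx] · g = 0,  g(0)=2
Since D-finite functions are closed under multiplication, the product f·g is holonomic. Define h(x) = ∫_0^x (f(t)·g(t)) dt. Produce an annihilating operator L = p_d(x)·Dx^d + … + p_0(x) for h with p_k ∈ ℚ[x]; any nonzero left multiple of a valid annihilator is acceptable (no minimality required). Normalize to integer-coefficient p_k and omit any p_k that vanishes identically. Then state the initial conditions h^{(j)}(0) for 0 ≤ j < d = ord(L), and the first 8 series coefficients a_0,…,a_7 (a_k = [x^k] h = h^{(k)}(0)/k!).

L = (10 + 4·x)·Dx + (-3 - 12·x)·Dx^2 + (1 + 9·x + 24·x^2 + 16·x^3)·Dx^3  (order 3).
h: a_k = 0, 0, 4, 4, -16/3, 26/3, -778/45, 4208/105, …
ICs: h(0) = 0, h′(0) = 0, h′′(0) = 8.

f: a_k = 0, 4, -2, 4/3, -1, 4/5, -2/3, 4/7, …
g: a_k = 2, 4, -4, 8, -20, 56, -168, 528, …
h₀=f·g: eliminate ⇒ L₀, order ≤ 2·1.
Integrate: L := L₀·Dx.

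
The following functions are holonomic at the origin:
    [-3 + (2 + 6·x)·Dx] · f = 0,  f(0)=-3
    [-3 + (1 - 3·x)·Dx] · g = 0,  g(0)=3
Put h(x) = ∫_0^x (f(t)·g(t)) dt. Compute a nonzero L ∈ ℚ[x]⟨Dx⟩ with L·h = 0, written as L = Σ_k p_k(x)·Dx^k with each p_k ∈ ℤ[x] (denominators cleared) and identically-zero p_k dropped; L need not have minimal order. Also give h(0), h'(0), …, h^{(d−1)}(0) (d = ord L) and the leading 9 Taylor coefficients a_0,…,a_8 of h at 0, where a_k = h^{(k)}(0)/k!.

f: a_k = -3, -9/2, 27/8, -81/16, 1215/128, -5103/256, 45927/1024, -216513/2048, 8444007/32768, …
g: a_k = 3, 9, 27, 81, 243, 729, 2187, 6561, 19683, …
Product ⇒ symmetric product L₀, ord ≤ 1.
∫: right-multiply L₀ by Dx.
L = (9 + 9·x)·Dx + (-2 + 18·x^2)·Dx^2  (order 2).
h: a_k = 0, -9, -81/4, -297/8, -5589/64, -130491/640, -266085/512, -9441279/7168, -57297213/16384, …
ICs: h(0) = 0, h′(0) = -9.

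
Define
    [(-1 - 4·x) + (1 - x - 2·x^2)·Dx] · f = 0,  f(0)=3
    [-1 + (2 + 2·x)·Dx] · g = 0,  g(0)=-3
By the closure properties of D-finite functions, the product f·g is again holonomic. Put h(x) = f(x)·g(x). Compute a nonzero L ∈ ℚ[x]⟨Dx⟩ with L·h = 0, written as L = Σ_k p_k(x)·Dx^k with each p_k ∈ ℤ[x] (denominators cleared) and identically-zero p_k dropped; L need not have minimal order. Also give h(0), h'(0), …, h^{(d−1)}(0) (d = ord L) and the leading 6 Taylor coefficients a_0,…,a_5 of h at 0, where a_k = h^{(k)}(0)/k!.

f: a_k = 3, 3, 9, 15, 33, 63, …
g: a_k = -3, -3/2, 3/8, -3/16, 15/128, -21/256, …
L₀ := L_f ⊗_s L_g (sym. prod.), ord ≤ 1.
L = (3 + 6·x) + (-2 + 2·x + 4·x^2)·Dx  (order 1).
h: a_k = -9, -27/2, -243/8, -927/16, -15147/128, -60021/256, …
ICs: h(0) = -9.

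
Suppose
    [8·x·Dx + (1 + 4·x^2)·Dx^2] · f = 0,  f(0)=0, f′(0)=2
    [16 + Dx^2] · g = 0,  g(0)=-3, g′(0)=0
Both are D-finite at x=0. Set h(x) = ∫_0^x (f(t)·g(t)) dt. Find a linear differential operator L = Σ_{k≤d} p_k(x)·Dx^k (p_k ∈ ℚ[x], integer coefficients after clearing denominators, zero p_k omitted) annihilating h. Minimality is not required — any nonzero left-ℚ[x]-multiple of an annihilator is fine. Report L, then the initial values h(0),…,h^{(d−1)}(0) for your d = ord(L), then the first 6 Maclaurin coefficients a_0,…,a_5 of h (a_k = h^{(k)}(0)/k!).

L = (2560 + 29696·x^2 + 118784·x^4 + 262144·x^6 + 262144·x^8)·Dx + (1536·x + 14336·x^3 + 49152·x^5 + 65536·x^7)·Dx^2 + (240 + 3008·x^2 + 13824·x^4 + 32768·x^6 + 32768·x^8)·Dx^3 + (96·x + 896·x^3 + 3072·x^5 + 4096·x^7)·Dx^4 + (5 + 72·x^2 + 400·x^4 + 1024·x^6 + 1024·x^8)·Dx^5  (order 5).
h: a_k = 0, 0, -3, 0, 14, 0, …
ICs: h(0) = 0, h′(0) = 0, h′′(0) = -6, h′′′(0) = 0, h′′′′(0) = 336.

f: a_k = 0, 2, 0, -8/3, 0, 32/5, …
g: a_k = -3, 0, 24, 0, -32, 0, …
Product ⇒ symmetric product L₀, ord ≤ 4.
Integrate: L := L₀·Dx.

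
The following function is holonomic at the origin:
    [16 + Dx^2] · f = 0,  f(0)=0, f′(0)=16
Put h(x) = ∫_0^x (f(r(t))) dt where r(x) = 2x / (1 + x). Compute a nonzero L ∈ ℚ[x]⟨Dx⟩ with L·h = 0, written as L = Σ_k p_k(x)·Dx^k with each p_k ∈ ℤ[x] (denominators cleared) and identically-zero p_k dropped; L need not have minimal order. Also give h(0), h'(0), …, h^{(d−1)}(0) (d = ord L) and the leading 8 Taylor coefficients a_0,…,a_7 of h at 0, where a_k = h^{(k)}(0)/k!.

L = 64·Dx + (2 + 6·x + 6·x^2 + 2·x^3)·Dx^2 + (1 + 4·x + 6·x^2 + 4·x^3 + x^4)·Dx^3  (order 3).
h: a_k = 0, 0, 16, -32/3, -232/3, 992/5, -6928/45, -2080/7, …
ICs: h(0) = 0, h′(0) = 0, h′′(0) = 32.

f: a_k = 0, 16, 0, -128/3, 0, 512/15, 0, -4096/315, …
Change of var in L_f (x↦r) gives L₀.
Integrate: L := L₀·Dx.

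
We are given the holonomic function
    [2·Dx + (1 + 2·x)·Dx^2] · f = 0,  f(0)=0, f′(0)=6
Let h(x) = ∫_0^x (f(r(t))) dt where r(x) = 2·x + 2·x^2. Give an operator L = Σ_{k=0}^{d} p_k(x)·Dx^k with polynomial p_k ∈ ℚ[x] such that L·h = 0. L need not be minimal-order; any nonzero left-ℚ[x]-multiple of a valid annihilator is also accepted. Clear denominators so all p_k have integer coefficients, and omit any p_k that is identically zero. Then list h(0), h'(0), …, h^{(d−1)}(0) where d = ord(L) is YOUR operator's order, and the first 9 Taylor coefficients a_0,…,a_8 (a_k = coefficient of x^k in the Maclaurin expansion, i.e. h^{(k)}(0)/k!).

f: a_k = 0, 6, -6, 8, -12, 96/5, -32, 384/7, -96, …
h₀=f(r): pull back L_f along r ⇒ L₀.
∫: right-multiply L₀ by Dx.
L = 2·Dx^2 + (1 + 2·x)·Dx^3  (order 3).
h: a_k = 0, 0, 6, -4, 4, -24/5, 32/5, -64/7, 96/7, …
ICs: h(0) = 0, h′(0) = 0, h′′(0) = 12.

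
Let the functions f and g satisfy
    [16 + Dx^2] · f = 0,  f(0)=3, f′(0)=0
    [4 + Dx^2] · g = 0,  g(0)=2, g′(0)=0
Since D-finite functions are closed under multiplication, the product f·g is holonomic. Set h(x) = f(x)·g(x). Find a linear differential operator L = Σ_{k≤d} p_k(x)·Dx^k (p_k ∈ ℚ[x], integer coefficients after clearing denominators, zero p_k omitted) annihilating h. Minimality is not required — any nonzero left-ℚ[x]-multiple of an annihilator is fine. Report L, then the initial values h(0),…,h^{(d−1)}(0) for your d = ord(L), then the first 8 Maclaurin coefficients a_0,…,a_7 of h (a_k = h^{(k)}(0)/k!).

L = 144 + 40·Dx^2 + Dx^4  (order 4).
h: a_k = 6, 0, -60, 0, 164, 0, -584/3, 0, …
ICs: h(0) = 6, h′(0) = 0, h′′(0) = -120, h′′′(0) = 0.

f: a_k = 3, 0, -24, 0, 32, 0, -256/15, 0, …
g: a_k = 2, 0, -4, 0, 4/3, 0, -8/45, 0, …
h₀=f·g: eliminate ⇒ L₀, order ≤ 2·2.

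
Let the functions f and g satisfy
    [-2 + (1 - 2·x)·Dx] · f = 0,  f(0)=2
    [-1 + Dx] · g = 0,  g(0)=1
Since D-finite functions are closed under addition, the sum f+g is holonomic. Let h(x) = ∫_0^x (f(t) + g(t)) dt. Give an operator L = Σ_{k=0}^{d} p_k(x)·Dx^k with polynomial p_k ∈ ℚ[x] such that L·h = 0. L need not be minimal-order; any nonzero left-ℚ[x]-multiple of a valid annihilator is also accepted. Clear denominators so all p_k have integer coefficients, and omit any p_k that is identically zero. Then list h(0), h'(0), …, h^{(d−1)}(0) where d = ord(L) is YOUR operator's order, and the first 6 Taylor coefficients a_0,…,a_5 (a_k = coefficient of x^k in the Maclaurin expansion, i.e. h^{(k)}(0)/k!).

f: a_k = 2, 4, 8, 16, 32, 64, …
g: a_k = 1, 1, 1/2, 1/6, 1/24, 1/120, …
L₀ := lclm(L_f,L_g); ord L₀ ≤ 1+1.
Integrate: L := L₀·Dx.
L = (-6 - 4·x)·Dx + (7 + 4·x - 4·x^2)·Dx^2 + (-1 + 4·x^2)·Dx^3  (order 3).
h: a_k = 0, 3, 5/2, 17/6, 97/24, 769/120, …
ICs: h(0) = 0, h′(0) = 3, h′′(0) = 5.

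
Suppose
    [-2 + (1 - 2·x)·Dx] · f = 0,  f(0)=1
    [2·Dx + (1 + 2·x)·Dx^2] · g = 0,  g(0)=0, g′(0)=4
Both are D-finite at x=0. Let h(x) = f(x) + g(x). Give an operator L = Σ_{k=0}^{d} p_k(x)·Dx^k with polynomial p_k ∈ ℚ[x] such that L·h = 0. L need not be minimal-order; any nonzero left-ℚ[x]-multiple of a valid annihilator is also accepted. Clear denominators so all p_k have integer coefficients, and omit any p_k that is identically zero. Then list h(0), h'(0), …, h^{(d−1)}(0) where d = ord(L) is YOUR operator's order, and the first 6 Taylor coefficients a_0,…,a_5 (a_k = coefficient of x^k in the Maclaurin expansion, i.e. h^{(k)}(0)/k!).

f: a_k = 1, 2, 4, 8, 16, 32, …
g: a_k = 0, 4, -4, 16/3, -8, 64/5, …
L₀ := lclm(L_f,L_g); ord L₀ ≤ 1+2.
L = (40 + 16·x)·Dx + (8 + 64·x + 32·x^2)·Dx^2 + (-3 - 2·x + 12·x^2 + 8·x^3)·Dx^3  (order 3).
h: a_k = 1, 6, 0, 40/3, 8, 224/5, …
ICs: h(0) = 1, h′(0) = 6, h′′(0) = 0.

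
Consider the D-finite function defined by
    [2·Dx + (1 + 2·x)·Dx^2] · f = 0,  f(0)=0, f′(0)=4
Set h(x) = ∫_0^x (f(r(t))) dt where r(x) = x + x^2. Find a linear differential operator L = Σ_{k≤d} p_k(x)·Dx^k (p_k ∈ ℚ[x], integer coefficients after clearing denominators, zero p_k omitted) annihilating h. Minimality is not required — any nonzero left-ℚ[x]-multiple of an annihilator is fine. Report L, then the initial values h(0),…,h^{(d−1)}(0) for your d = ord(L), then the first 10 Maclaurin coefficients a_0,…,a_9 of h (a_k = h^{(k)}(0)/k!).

L = (4·x + 4·x^2)·Dx^2 + (1 + 4·x + 6·x^2 + 4·x^3)·Dx^3  (order 3).
h: a_k = 0, 0, 2, 0, -2/3, 4/5, -8/15, 0, 4/7, -8/9, …
ICs: h(0) = 0, h′(0) = 0, h′′(0) = 4.

f: a_k = 0, 4, -4, 16/3, -8, 64/5, -64/3, 256/7, -64, 1024/9, …
Substitute x→r, Dx→(1/r')Dx; clear ⇒ L₀.
∫: right-multiply L₀ by Dx.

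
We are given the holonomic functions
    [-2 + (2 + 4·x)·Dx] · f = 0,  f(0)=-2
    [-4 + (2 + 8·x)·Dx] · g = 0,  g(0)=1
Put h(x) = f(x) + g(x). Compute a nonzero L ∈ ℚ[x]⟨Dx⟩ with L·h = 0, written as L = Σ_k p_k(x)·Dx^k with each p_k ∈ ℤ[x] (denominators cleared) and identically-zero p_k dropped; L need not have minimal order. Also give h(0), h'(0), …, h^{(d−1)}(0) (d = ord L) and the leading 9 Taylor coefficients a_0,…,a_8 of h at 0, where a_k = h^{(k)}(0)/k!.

L = -2 + (3 + 8·x)·Dx + (1 + 6·x + 8·x^2)·Dx^2  (order 2).
h: a_k = -1, 0, -1, 3, -35/4, 105/4, -651/8, 2079/8, -54483/64, …
ICs: h(0) = -1, h′(0) = 0.

f: a_k = -2, -2, 1, -1, 5/4, -7/4, 21/8, -33/8, 429/64, …
g: a_k = 1, 2, -2, 4, -10, 28, -84, 264, -858, …
Weyl lclm of L_f,L_g ⇒ L₀ (ord ≤ 2).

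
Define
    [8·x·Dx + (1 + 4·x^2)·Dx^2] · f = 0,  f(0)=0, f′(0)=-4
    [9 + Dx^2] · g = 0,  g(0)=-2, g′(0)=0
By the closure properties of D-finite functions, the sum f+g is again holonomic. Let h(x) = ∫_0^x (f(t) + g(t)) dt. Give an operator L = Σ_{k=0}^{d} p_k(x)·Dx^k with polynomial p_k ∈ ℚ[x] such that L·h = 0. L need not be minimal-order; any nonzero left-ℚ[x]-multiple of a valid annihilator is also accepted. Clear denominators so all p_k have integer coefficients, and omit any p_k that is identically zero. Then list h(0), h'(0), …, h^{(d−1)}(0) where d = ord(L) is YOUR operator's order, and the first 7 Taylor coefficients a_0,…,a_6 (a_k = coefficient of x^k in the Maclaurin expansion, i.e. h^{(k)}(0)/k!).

f: a_k = 0, -4, 0, 16/3, 0, -64/5, 0, …
g: a_k = -2, 0, 9, 0, -27/4, 0, 81/40, …
f+g: L₀ = lclm(L_f,L_g), ord ≤ 2+2.
h=∫h₀ ⇒ L = L₀·Dx.
L = (-2808·x + 19008·x^3 + 10368·x^5)·Dx^2 + (9 + 1548·x^2 + 7344·x^4 + 5184·x^6)·Dx^3 + (-312·x + 2112·x^3 + 1152·x^5)·Dx^4 + (1 + 172·x^2 + 816·x^4 + 576·x^6)·Dx^5  (order 5).
h: a_k = 0, -2, -2, 3, 4/3, -27/20, -32/15, …
ICs: h(0) = 0, h′(0) = -2, h′′(0) = -4, h′′′(0) = 18, h′′′′(0) = 32.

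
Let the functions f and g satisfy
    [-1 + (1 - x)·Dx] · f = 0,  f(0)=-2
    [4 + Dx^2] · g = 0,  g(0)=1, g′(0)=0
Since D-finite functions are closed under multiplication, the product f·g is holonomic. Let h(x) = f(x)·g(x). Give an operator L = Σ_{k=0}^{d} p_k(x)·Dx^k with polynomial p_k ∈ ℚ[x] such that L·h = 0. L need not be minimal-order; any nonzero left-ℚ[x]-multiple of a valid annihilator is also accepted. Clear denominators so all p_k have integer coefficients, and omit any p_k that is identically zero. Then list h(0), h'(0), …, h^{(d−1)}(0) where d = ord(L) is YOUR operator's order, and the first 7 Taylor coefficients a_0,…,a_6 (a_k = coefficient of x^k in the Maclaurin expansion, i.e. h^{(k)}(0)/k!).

f: a_k = -2, -2, -2, -2, -2, -2, -2, …
g: a_k = 1, 0, -2, 0, 2/3, 0, -4/45, …
Product ⇒ symmetric product L₀, ord ≤ 2.
L = (-4 + 4·x) + 2·Dx + (-1 + x)·Dx^2  (order 2).
h: a_k = -2, -2, 2, 2, 2/3, 2/3, 38/45, …
ICs: h(0) = -2, h′(0) = -2.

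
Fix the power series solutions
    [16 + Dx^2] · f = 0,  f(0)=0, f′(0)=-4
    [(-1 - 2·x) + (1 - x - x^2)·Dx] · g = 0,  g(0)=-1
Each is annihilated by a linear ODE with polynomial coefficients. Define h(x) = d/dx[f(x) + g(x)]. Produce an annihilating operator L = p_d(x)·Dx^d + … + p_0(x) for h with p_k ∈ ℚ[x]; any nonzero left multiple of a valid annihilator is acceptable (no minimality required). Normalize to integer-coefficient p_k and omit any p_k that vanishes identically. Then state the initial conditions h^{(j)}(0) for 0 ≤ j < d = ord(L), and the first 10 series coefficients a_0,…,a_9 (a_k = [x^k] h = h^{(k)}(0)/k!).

L = (1472 + 2624·x + 2560·x^2 + 640·x^3 + 2240·x^4 + 2304·x^5 + 768·x^6) + (-272 - 112·x + 1008·x^2 - 160·x^3 - 800·x^4 + 576·x^5 + 896·x^6 + 256·x^7)·Dx + (92 + 164·x + 160·x^2 + 40·x^3 + 140·x^4 + 144·x^5 + 48·x^6)·Dx^2 + (-17 - 7·x + 63·x^2 - 10·x^3 - 50·x^4 + 36·x^5 + 56·x^6 + 16·x^7)·Dx^3  (order 3).
h: a_k = -5, -4, 23, -20, -248/3, -78, -5591/45, -272, -157973/315, -890, …
ICs: h(0) = -5, h′(0) = -4, h′′(0) = 46.

f: a_k = 0, -4, 0, 32/3, 0, -128/15, 0, 1024/315, 0, -2048/2835, …
g: a_k = -1, -1, -2, -3, -5, -8, -13, -21, -34, -55, …
h₀=f+g: left-lcm gives L₀, ord ≤ 3.
h=h₀': d/dx-closure on L₀ ⇒ L.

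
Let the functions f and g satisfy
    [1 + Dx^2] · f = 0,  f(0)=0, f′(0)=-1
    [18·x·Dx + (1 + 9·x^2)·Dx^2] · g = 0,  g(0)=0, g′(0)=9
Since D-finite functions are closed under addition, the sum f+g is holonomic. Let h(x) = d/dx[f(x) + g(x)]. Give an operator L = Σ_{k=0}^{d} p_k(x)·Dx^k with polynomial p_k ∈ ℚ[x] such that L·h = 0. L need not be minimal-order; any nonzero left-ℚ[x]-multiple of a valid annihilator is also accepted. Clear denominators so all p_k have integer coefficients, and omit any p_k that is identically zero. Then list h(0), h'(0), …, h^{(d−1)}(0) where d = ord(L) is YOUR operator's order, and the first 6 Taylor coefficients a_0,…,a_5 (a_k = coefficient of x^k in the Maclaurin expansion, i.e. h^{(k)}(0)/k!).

L = (-1926·x + 17820·x^3 + 1458·x^5) + (-17 + 351·x^2 + 4617·x^4 + 729·x^6)·Dx + (-1926·x + 17820·x^3 + 1458·x^5)·Dx^2 + (-17 + 351·x^2 + 4617·x^4 + 729·x^6)·Dx^3  (order 3).
h: a_k = 8, 0, -161/2, 0, 17495/24, 0, …
ICs: h(0) = 8, h′(0) = 0, h′′(0) = -161.

f: a_k = 0, -1, 0, 1/6, 0, -1/120, …
g: a_k = 0, 9, 0, -27, 0, 729/5, …
f+g: L₀ = lclm(L_f,L_g), ord ≤ 2+2.
h₀' ⇒ L via d/dx closure of L₀.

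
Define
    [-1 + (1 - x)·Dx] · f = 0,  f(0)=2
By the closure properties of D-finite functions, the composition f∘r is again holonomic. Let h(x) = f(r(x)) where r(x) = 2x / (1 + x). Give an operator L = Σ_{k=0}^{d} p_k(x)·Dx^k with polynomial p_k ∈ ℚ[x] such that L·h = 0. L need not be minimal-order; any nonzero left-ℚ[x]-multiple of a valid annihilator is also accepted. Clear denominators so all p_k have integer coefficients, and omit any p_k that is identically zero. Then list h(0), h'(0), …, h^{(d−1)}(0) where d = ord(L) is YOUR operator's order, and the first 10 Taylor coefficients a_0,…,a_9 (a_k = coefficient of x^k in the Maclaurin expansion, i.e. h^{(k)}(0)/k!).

L = 2 + (-1 + x^2)·Dx  (order 1).
h: a_k = 2, 4, 4, 4, 4, 4, 4, 4, 4, 4, …
ICs: h(0) = 2.

f: a_k = 2, 2, 2, 2, 2, 2, 2, 2, 2, 2, …
h₀=f(r): pull back L_f along r ⇒ L₀.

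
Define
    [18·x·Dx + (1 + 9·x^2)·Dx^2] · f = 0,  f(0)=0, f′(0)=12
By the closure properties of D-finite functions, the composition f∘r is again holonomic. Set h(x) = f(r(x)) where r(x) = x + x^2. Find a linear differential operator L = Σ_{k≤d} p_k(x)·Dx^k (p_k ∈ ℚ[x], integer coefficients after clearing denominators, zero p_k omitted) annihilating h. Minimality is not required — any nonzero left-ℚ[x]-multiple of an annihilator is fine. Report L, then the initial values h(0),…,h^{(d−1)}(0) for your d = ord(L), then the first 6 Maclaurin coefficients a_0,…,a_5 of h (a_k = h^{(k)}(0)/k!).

L = (-2 + 18·x + 72·x^2 + 108·x^3 + 54·x^4)·Dx + (1 + 2·x + 9·x^2 + 36·x^3 + 45·x^4 + 18·x^5)·Dx^2  (order 2).
h: a_k = 0, 12, 12, -36, -108, 432/5, …
ICs: h(0) = 0, h′(0) = 12.

f: a_k = 0, 12, 0, -36, 0, 972/5, …
f∘r: x↦r, Dx↦Dx/r' in L_f ⇒ L₀.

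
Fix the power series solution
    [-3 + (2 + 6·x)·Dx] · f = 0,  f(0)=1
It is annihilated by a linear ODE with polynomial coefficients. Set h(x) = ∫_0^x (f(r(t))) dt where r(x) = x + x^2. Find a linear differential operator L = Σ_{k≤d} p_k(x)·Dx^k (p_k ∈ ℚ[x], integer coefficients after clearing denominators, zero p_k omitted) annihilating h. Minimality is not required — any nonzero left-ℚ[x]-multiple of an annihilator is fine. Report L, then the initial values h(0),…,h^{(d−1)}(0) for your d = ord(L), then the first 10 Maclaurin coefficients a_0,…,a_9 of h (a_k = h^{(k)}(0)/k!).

f: a_k = 1, 3/2, -9/8, 27/16, -405/128, 1701/256, -15309/1024, 72171/2048, -2814669/32768, 14073345/65536, …
f∘r: x↦r, Dx↦Dx/r' in L_f ⇒ L₀.
∫: right-multiply L₀ by Dx.
L = (-3 - 6·x)·Dx + (2 + 6·x + 6·x^2)·Dx^2  (order 2).
h: a_k = 0, 1, 3/4, 1/8, -9/64, 99/640, -81/512, 999/7168, -1377/16384, -693/32768, …
ICs: h(0) = 0, h′(0) = 1.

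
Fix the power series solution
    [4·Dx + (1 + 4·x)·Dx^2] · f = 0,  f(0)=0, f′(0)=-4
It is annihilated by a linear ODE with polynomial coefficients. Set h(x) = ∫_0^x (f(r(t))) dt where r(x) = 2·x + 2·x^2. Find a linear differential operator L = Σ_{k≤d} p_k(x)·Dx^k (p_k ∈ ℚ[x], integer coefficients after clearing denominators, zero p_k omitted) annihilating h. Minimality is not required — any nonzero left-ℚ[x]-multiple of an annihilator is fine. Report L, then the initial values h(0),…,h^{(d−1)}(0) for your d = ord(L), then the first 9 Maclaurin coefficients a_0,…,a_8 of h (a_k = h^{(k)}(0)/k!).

L = (6 + 16·x + 16·x^2)·Dx^2 + (1 + 10·x + 24·x^2 + 16·x^3)·Dx^3  (order 3).
h: a_k = 0, 0, -4, 8, -80/3, 544/5, -7424/15, 16896/7, -86528/7, …
ICs: h(0) = 0, h′(0) = 0, h′′(0) = -8.

f: a_k = 0, -4, 8, -64/3, 64, -1024/5, 2048/3, -16384/7, 8192, …
Change of var in L_f (x↦r) gives L₀.
Integrate: L := L₀·Dx.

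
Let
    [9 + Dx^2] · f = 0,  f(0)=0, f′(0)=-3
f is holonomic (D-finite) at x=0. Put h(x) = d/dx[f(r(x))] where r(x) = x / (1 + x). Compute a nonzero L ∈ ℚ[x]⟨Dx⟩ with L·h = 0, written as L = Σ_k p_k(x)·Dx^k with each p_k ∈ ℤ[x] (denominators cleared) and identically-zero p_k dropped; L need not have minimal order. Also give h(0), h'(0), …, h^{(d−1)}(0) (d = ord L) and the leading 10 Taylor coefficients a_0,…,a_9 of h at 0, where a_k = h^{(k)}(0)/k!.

f: a_k = 0, -3, 0, 9/2, 0, -81/40, 0, 243/560, 0, -243/4480, …
Substitute x→r, Dx→(1/r')Dx; clear ⇒ L₀.
Differentiate: ansatz ord ≤ ord L₀ ⇒ L.
L = (15 + 12·x + 6·x^2) + (6 + 18·x + 18·x^2 + 6·x^3)·Dx + (1 + 4·x + 6·x^2 + 4·x^3 + x^4)·Dx^2  (order 2).
h: a_k = -3, 6, 9/2, -42, 879/8, -765/4, 19353/80, -1893/10, -268299/4480, 269643/448, …
ICs: h(0) = -3, h′(0) = 6.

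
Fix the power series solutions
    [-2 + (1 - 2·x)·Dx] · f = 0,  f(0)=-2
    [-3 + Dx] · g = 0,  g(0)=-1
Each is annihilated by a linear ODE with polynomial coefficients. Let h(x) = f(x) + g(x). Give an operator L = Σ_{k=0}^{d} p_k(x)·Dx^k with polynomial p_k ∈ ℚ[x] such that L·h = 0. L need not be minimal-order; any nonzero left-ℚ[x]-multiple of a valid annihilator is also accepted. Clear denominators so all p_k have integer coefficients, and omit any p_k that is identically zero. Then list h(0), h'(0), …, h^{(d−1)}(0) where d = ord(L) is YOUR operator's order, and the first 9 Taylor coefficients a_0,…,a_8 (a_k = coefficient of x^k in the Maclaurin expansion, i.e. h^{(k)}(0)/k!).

f: a_k = -2, -4, -8, -16, -32, -64, -128, -256, -512, …
g: a_k = -1, -3, -9/2, -9/2, -27/8, -81/40, -81/80, -243/560, -729/4480, …
f+g: L₀ = lclm(L_f,L_g), ord ≤ 1+1.
L = (-6 - 36·x) + (-1 + 36·x - 36·x^2)·Dx + (1 - 8·x + 12·x^2)·Dx^2  (order 2).
h: a_k = -3, -7, -25/2, -41/2, -283/8, -2641/40, -10321/80, -143603/560, -2294489/4480, …
ICs: h(0) = -3, h′(0) = -7.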